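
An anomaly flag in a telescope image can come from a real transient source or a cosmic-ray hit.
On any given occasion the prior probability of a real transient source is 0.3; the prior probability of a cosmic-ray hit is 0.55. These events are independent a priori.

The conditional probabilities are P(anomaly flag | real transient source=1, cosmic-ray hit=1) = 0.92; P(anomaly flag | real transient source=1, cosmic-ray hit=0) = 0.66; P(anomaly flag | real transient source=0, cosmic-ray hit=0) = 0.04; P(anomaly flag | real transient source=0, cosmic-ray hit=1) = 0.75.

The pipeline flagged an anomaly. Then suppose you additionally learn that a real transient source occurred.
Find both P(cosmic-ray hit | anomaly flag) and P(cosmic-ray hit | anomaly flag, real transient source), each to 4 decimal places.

By total probability over the 4 (real transient source, cosmic-ray hit) configurations:
  P(anomaly flag) = 0.04×0.7×0.45 + 0.75×0.7×0.55 + 0.66×0.3×0.45 + 0.92×0.3×0.55
        = 0.012600 + 0.288750 + 0.089100 + 0.151800 = 0.542250
The terms with cosmic-ray hit present sum to 0.440550, so
  P(cosmic-ray hit | anomaly flag) = 0.440550 / 0.542250 ≈ 0.8124

With the extra evidence:
By total probability over both values of cosmic-ray hit:
  P(anomaly flag | real transient source) = 0.66·0.45 + 0.92·0.55
        = 0.297000 + 0.506000 = 0.803000
The terms with cosmic-ray hit present sum to 0.506000, so
  P(cosmic-ray hit | anomaly flag, real transient source) = 0.506000 / 0.803000 ≈ 0.6301

P(cosmic-ray hit | anomaly flag) ≈ 0.8124; P(cosmic-ray hit | anomaly flag, real transient source) ≈ 0.6301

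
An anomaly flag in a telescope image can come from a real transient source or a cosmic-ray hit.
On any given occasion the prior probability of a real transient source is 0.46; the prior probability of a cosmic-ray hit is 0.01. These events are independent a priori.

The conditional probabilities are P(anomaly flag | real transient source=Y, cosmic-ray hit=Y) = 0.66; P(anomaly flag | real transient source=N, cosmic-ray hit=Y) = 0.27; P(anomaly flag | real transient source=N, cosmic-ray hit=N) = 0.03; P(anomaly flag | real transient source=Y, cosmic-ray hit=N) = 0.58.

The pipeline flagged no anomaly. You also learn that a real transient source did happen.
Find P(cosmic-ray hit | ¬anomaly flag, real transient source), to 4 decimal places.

P(cosmic-ray hit | ¬anomaly flag, real transient source) ≈ 0.0081

Weight on cosmic-ray hit=true, given the evidence: 0.34*0.01 = 0.003400
Normalizer over all consistent configurations: 0.42*0.99 + 0.34*0.01 = 0.419200
Posterior = 0.003400 / 0.419200 ≈ 0.0081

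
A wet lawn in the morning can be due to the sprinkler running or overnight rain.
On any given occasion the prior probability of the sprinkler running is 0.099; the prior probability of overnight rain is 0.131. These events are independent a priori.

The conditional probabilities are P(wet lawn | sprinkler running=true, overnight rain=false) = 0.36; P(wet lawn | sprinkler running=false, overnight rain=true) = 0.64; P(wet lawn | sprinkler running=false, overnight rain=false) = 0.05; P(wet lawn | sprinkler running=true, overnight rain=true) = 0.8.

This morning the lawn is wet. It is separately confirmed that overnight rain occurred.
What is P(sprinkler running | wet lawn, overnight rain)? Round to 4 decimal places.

P(sprinkler running | wet lawn, overnight rain) ≈ 0.1208

P(wet lawn | overnight rain) = 0.64*0.901 + 0.8*0.099 = 0.576640 + 0.079200 = 0.655840
Restricting to configurations with sprinkler running present: 0.8*0.099 = 0.079200.
So P(sprinkler running | wet lawn, overnight rain) = 0.079200/0.655840 ≈ 0.1208.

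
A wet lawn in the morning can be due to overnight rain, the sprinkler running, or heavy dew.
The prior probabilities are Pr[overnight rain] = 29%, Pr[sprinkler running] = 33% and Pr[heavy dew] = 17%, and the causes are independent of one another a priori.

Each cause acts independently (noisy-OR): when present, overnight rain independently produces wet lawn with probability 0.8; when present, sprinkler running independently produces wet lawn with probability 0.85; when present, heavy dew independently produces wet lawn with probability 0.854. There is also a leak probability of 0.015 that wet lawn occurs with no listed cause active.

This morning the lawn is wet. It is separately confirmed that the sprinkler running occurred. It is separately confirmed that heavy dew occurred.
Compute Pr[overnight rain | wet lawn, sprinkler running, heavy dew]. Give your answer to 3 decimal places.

Pr[overnight rain | wet lawn, sprinkler running, heavy dew] ≈ 0.294

Under noisy-OR, P(wet lawn | causes) = 1 − (1−0.015)·∏(1−qᵢ) over the active causes.
P(wet lawn | sprinkler running, heavy dew) = 0.978429*0.71 + 0.995686*0.29 = 0.694685 + 0.288749 = 0.983434
Restricting to configurations with overnight rain present: 0.995686*0.29 = 0.288749.
P(overnight rain | wet lawn, sprinkler running, heavy dew) = 0.288749 / 0.983434 ≈ 0.294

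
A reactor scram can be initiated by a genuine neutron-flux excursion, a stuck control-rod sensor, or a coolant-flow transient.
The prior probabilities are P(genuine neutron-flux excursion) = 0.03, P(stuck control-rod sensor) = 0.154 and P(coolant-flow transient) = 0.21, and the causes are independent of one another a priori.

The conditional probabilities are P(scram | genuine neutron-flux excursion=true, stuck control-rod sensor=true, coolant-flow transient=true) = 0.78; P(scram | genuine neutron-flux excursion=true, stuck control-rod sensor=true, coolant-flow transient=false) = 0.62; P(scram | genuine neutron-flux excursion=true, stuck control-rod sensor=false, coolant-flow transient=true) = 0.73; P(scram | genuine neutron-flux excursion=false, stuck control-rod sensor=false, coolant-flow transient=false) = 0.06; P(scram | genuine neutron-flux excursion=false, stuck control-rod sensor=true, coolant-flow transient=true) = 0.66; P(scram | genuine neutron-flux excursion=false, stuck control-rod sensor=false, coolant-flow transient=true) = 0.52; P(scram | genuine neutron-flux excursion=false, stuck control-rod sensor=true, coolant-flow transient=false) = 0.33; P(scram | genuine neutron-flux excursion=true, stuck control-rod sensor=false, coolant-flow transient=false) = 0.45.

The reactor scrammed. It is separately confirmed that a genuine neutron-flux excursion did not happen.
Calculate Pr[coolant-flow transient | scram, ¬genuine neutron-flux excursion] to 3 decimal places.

P(scram | ¬genuine neutron-flux excursion) = 0.06*0.846*0.79 + 0.52*0.846*0.21 + 0.33*0.154*0.79 + 0.66*0.154*0.21 = 0.040100 + 0.092383 + 0.040148 + 0.021344 = 0.193975
The coolant-flow transient-present share is 0.092383 + 0.021344 = 0.113727.
Hence the posterior is 0.113727/0.193975 ≈ 0.586.

Pr[coolant-flow transient | scram, ¬genuine neutron-flux excursion] ≈ 0.586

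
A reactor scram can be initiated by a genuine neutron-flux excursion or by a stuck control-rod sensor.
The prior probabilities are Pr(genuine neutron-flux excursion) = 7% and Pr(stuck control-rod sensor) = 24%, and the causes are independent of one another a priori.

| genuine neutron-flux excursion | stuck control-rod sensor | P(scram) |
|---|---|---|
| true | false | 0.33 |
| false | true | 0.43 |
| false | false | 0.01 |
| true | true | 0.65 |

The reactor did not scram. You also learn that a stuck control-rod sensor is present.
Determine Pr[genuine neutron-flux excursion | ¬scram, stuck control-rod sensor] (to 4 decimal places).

Weight on genuine neutron-flux excursion=true, given the evidence: 0.35·0.07 = 0.024500
Normalizer over all consistent configurations: 0.57·0.93 + 0.35·0.07 = 0.554600
P(genuine neutron-flux excursion | ¬scram, stuck control-rod sensor) = 0.024500/0.554600 ≈ 0.0442

Pr[genuine neutron-flux excursion | ¬scram, stuck control-rod sensor] ≈ 0.0442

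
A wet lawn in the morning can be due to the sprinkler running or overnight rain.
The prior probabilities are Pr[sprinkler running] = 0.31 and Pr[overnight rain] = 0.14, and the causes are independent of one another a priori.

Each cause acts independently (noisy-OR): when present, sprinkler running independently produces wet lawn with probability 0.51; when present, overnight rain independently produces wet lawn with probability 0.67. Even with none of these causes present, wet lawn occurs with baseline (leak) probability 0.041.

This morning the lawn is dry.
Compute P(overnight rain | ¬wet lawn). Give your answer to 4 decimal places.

Under noisy-OR, P(wet lawn | causes) = 1 − (1−0.041)·∏(1−qᵢ) over the active causes.
P(¬wet lawn) = 0.959*0.69*0.86 + 0.31647*0.69*0.14 + 0.46991*0.31*0.86 + 0.15507*0.31*0.14 = 0.569071 + 0.030571 + 0.125278 + 0.006730 = 0.731650
Of this, 0.037301 comes from 0.030571 + 0.006730 (the overnight rain=true cases).
Hence the posterior is 0.037301/0.731650 ≈ 0.0510.

P(overnight rain | ¬wet lawn) ≈ 0.0510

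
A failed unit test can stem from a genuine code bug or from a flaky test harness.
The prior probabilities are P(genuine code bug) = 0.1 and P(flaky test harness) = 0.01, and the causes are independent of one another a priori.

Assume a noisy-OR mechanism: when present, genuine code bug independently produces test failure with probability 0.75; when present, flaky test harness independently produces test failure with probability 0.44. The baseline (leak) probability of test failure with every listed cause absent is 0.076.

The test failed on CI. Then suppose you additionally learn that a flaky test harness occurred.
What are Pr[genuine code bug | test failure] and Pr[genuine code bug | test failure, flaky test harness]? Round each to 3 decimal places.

Under noisy-OR, P(test failure | causes) = 1 − (1−0.076)·∏(1−qᵢ) over the active causes.
Enumerate the 4 (genuine code bug, flaky test harness) configurations and weight by the priors:
  P(test failure) = 0.076×0.9×0.99 + 0.48256×0.9×0.01 + 0.769×0.1×0.99 + 0.87064×0.1×0.01
        = 0.067716 + 0.004343 + 0.076131 + 0.000871 = 0.149061
Keeping only the genuine code bug-present terms gives 0.077002, so
  P(genuine code bug | test failure) = 0.077002 / 0.149061 ≈ 0.517

Now also conditioning on flaky test harness=true:
Numerator (weight on configurations with genuine code bug): 0.87064×0.1 = 0.087064
Normalizer over all consistent configurations: 0.48256×0.9 + 0.87064×0.1 = 0.521368
P(genuine code bug | test failure, flaky test harness) = 0.087064/0.521368 ≈ 0.167

Pr[genuine code bug | test failure] ≈ 0.517; Pr[genuine code bug | test failure, flaky test harness] ≈ 0.167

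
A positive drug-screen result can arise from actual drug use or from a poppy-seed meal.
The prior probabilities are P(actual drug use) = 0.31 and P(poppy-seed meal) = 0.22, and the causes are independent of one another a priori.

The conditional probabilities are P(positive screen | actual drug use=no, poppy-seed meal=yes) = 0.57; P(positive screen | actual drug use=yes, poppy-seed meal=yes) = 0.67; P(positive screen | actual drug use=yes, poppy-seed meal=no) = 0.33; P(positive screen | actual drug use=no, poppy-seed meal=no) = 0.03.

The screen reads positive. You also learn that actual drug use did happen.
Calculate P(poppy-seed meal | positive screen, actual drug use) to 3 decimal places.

P(poppy-seed meal | positive screen, actual drug use) ≈ 0.364

P(positive screen | actual drug use) = 0.33·0.78 + 0.67·0.22 = 0.257400 + 0.147400 = 0.404800
Of this, 0.147400 comes from 0.67·0.22 (the poppy-seed meal=true cases).
P(poppy-seed meal | positive screen, actual drug use) = 0.147400 / 0.404800 ≈ 0.364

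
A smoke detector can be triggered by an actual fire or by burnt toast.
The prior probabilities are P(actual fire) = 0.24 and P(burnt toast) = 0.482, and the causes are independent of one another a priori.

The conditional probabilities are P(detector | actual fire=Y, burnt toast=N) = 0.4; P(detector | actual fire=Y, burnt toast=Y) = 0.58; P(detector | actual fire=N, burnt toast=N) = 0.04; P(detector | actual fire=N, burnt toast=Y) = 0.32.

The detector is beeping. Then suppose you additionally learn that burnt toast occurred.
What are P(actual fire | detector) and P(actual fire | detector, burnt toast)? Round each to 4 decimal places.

Enumerate the 4 (actual fire, burnt toast) configurations and weight by the priors:
  P(detector) = 0.04·0.76·0.518 + 0.32·0.76·0.482 + 0.4·0.24·0.518 + 0.58·0.24·0.482
        = 0.015747 + 0.117222 + 0.049728 + 0.067094 = 0.249791
Keeping only the actual fire-present terms gives 0.116822, so
  P(actual fire | detector) = 0.116822 / 0.249791 ≈ 0.4677

Now also conditioning on burnt toast=true:
Numerator (weight on configurations with actual fire): 0.58*0.24 = 0.139200
The normalizing constant is 0.32*0.76 + 0.58*0.24 = 0.382400
Posterior = 0.139200 / 0.382400 ≈ 0.3640

P(actual fire | detector) ≈ 0.4677; P(actual fire | detector, burnt toast) ≈ 0.3640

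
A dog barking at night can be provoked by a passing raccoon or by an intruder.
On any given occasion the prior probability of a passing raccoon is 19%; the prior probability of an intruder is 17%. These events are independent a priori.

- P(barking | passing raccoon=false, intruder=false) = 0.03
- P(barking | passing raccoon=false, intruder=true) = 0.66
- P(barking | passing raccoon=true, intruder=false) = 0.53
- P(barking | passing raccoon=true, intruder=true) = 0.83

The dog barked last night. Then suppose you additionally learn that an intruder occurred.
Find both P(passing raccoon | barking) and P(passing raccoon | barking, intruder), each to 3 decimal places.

Enumerate the 4 (passing raccoon, intruder) configurations and weight by the priors:
  P(barking) = 0.03·0.81·0.83 + 0.66·0.81·0.17 + 0.53·0.19·0.83 + 0.83·0.19·0.17
        = 0.020169 + 0.090882 + 0.083581 + 0.026809 = 0.221441
Configurations with passing raccoon contribute 0.110390, so
  P(passing raccoon | barking) = 0.110390 / 0.221441 ≈ 0.499

Now condition on the additional information:
Numerator (weight on configurations with passing raccoon): 0.83*0.19 = 0.157700
The normalizing constant is 0.66*0.81 + 0.83*0.19 = 0.692300
P(passing raccoon | barking, intruder) = 0.157700/0.692300 ≈ 0.228

P(passing raccoon | barking) ≈ 0.499; P(passing raccoon | barking, intruder) ≈ 0.228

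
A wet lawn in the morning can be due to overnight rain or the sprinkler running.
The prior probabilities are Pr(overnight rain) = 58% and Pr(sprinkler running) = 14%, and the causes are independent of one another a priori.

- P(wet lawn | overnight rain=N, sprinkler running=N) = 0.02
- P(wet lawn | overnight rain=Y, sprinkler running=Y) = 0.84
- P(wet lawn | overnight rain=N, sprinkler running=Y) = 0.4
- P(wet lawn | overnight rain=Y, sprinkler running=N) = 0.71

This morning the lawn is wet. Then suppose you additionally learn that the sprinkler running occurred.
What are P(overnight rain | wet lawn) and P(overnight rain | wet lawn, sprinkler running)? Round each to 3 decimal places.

Weight on overnight rain=true, given the evidence: 0.354148 + 0.068208 = 0.422356
Denominator P(wet lawn): 0.02*0.42*0.86 + 0.4*0.42*0.14 + 0.71*0.58*0.86 + 0.84*0.58*0.14 = 0.453100
P(overnight rain | wet lawn) = 0.422356/0.453100 ≈ 0.932

Now condition on the additional information:
P(wet lawn | sprinkler running) = 0.4×0.42 + 0.84×0.58 = 0.168000 + 0.487200 = 0.655200
Restricting to configurations with overnight rain present: 0.84×0.58 = 0.487200.
Hence the posterior is 0.487200/0.655200 ≈ 0.744.
Conditioning on sprinkler running lowers the posterior on overnight rain: the classic explaining-away effect in a common-effect structure.

P(overnight rain | wet lawn) ≈ 0.932; P(overnight rain | wet lawn, sprinkler running) ≈ 0.744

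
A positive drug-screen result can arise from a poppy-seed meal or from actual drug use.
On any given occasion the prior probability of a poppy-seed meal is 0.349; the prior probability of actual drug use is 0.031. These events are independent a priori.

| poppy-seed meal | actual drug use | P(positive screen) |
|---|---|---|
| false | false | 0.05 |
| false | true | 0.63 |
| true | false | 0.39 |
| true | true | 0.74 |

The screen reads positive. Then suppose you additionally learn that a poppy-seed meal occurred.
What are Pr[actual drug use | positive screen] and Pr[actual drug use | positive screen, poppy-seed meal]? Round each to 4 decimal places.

Pr[actual drug use | positive screen] ≈ 0.1125; Pr[actual drug use | positive screen, poppy-seed meal] ≈ 0.0572

For the numerator, keep only actual drug use=true terms: 0.012714 + 0.008006 = 0.020720
The normalizing constant is 0.05·0.651·0.969 + 0.63·0.651·0.031 + 0.39·0.349·0.969 + 0.74·0.349·0.031 = 0.184152
Posterior = 0.020720 / 0.184152 ≈ 0.1125

With the extra evidence:
Sum P(positive screen|·) weighted by the priors over both values of actual drug use:
  P(positive screen | poppy-seed meal) = 0.39*0.969 + 0.74*0.031
        = 0.377910 + 0.022940 = 0.400850
The terms with actual drug use present sum to 0.022940, so
  P(actual drug use | positive screen, poppy-seed meal) = 0.022940 / 0.400850 ≈ 0.0572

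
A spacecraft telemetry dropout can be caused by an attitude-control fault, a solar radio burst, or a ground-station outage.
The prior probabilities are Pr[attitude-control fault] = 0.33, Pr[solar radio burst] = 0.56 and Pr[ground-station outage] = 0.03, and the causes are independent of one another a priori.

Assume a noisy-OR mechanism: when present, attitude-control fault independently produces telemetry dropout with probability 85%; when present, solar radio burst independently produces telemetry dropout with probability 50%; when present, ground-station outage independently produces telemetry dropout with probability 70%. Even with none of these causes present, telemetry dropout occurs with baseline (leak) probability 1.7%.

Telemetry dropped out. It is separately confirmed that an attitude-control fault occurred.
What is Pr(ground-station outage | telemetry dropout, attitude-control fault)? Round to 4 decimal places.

Pr(ground-station outage | telemetry dropout, attitude-control fault) ≈ 0.0324

Under noisy-OR, P(telemetry dropout | causes) = 1 − (1−0.017)·∏(1−qᵢ) over the active causes.
Sum P(telemetry dropout|·) weighted by the priors over the 4 (solar radio burst, ground-station outage) configurations:
  P(telemetry dropout | attitude-control fault) = 0.85255·0.44·0.97 + 0.955765·0.44·0.03 + 0.926275·0.56·0.97 + 0.977882·0.56·0.03
        = 0.363868 + 0.012616 + 0.503153 + 0.016428 = 0.896065
Configurations with ground-station outage contribute 0.029044, so
  P(ground-station outage | telemetry dropout, attitude-control fault) = 0.029044 / 0.896065 ≈ 0.0324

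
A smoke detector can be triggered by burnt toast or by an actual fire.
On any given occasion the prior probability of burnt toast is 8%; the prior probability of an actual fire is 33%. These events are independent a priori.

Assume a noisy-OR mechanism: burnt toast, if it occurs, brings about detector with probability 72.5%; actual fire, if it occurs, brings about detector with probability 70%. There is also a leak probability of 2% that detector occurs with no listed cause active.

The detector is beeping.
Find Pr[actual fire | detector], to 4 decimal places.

Under noisy-OR, P(detector | causes) = 1 − (1−0.02)·∏(1−qᵢ) over the active causes.
P(detector) = 0.02×0.92×0.67 + 0.706×0.92×0.33 + 0.7305×0.08×0.67 + 0.91915×0.08×0.33 = 0.012328 + 0.214342 + 0.039155 + 0.024266 = 0.290091
Restricting to configurations with actual fire present: 0.214342 + 0.024266 = 0.238608.
P(actual fire | detector) = 0.238608 / 0.290091 ≈ 0.8225

Pr[actual fire | detector] ≈ 0.8225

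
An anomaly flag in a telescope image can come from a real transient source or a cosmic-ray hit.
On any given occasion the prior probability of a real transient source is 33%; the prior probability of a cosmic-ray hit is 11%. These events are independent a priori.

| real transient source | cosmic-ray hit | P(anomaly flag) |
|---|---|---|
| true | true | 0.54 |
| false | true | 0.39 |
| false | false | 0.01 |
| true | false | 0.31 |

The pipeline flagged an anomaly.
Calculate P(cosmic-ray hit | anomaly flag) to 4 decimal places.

P(cosmic-ray hit | anomaly flag) ≈ 0.3326

By total probability over the 4 (real transient source, cosmic-ray hit) configurations:
  P(anomaly flag) = 0.01×0.67×0.89 + 0.39×0.67×0.11 + 0.31×0.33×0.89 + 0.54×0.33×0.11
        = 0.005963 + 0.028743 + 0.091047 + 0.019602 = 0.145355
The terms with cosmic-ray hit present sum to 0.048345, so
  P(cosmic-ray hit | anomaly flag) = 0.048345 / 0.145355 ≈ 0.3326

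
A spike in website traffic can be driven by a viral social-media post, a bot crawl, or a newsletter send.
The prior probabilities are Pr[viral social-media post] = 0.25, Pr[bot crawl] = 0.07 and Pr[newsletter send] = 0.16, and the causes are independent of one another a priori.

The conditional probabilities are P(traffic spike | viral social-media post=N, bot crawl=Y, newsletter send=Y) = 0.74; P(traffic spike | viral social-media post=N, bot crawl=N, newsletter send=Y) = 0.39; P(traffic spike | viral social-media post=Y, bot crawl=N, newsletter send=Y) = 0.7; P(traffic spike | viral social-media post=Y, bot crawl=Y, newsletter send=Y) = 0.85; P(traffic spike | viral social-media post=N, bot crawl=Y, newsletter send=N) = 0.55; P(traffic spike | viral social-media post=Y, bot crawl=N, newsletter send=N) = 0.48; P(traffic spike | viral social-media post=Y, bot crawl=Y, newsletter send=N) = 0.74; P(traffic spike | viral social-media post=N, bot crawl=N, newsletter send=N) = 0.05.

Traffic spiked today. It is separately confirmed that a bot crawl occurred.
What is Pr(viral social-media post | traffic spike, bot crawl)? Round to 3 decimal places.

By total probability over the 4 (viral social-media post, newsletter send) configurations:
  P(traffic spike | bot crawl) = 0.55*0.75*0.84 + 0.74*0.75*0.16 + 0.74*0.25*0.84 + 0.85*0.25*0.16
        = 0.346500 + 0.088800 + 0.155400 + 0.034000 = 0.624700
Configurations with viral social-media post contribute 0.189400, so
  P(viral social-media post | traffic spike, bot crawl) = 0.189400 / 0.624700 ≈ 0.303

Pr(viral social-media post | traffic spike, bot crawl) ≈ 0.303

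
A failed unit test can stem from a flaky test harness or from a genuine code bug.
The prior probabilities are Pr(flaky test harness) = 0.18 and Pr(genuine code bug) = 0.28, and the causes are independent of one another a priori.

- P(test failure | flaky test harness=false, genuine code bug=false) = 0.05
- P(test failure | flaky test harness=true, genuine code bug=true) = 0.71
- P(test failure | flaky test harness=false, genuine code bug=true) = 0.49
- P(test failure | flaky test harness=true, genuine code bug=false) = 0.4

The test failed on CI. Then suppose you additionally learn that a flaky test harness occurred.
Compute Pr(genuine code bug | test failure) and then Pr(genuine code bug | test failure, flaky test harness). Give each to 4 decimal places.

P(test failure) = 0.05*0.82*0.72 + 0.49*0.82*0.28 + 0.4*0.18*0.72 + 0.71*0.18*0.28 = 0.029520 + 0.112504 + 0.051840 + 0.035784 = 0.229648
Of this, 0.148288 comes from 0.112504 + 0.035784 (the genuine code bug=true cases).
So P(genuine code bug | test failure) = 0.148288/0.229648 ≈ 0.6457.

Now also conditioning on flaky test harness=true:
By total probability over both values of genuine code bug:
  P(test failure | flaky test harness) = 0.4×0.72 + 0.71×0.28
        = 0.288000 + 0.198800 = 0.486800
The terms with genuine code bug present sum to 0.198800, so
  P(genuine code bug | test failure, flaky test harness) = 0.198800 / 0.486800 ≈ 0.4084

Pr(genuine code bug | test failure) ≈ 0.6457; Pr(genuine code bug | test failure, flaky test harness) ≈ 0.4084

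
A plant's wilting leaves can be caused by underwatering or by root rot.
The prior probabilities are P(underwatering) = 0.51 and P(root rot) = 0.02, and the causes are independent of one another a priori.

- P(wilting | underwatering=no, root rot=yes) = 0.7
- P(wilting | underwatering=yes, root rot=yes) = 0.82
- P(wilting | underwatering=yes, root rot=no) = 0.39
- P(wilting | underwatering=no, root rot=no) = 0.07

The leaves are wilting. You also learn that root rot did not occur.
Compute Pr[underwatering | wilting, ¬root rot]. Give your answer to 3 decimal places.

P(wilting | ¬root rot) = 0.07*0.49 + 0.39*0.51 = 0.034300 + 0.198900 = 0.233200
Restricting to configurations with underwatering present: 0.39*0.51 = 0.198900.
P(underwatering | wilting, ¬root rot) = 0.198900 / 0.233200 ≈ 0.853

Pr[underwatering | wilting, ¬root rot] ≈ 0.853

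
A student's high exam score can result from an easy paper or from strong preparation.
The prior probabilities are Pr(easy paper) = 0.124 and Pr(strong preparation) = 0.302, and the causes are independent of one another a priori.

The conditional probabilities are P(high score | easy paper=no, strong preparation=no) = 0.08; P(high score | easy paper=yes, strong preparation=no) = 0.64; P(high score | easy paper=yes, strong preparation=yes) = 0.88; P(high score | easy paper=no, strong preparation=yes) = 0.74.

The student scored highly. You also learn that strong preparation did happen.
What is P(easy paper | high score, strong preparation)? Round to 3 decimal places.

P(easy paper | high score, strong preparation) ≈ 0.144

Sum P(high score|·) weighted by the priors over both values of easy paper:
  P(high score | strong preparation) = 0.74·0.876 + 0.88·0.124
        = 0.648240 + 0.109120 = 0.757360
Keeping only the easy paper-present terms gives 0.109120, so
  P(easy paper | high score, strong preparation) = 0.109120 / 0.757360 ≈ 0.144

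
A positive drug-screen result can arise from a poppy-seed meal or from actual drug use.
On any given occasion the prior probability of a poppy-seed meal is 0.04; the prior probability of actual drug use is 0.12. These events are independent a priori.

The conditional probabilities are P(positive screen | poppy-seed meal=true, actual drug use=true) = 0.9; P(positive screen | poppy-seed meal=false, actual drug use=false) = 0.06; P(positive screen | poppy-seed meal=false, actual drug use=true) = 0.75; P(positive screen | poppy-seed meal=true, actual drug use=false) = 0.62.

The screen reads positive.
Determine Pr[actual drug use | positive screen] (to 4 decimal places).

Pr[actual drug use | positive screen] ≈ 0.5558

Numerator (weight on configurations with actual drug use): 0.086400 + 0.004320 = 0.090720
Denominator P(positive screen): 0.06×0.96×0.88 + 0.75×0.96×0.12 + 0.62×0.04×0.88 + 0.9×0.04×0.12 = 0.163232
Posterior = 0.090720 / 0.163232 ≈ 0.5558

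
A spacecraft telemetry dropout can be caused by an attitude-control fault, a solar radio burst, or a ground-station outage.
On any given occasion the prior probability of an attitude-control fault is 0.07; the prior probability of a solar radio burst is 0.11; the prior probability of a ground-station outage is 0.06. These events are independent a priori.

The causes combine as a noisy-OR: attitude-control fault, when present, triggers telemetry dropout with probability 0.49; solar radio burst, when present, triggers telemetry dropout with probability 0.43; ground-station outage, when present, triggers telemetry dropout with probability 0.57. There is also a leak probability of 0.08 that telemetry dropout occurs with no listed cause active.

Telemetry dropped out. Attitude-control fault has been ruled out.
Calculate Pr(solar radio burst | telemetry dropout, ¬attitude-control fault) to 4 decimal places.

Pr(solar radio burst | telemetry dropout, ¬attitude-control fault) ≈ 0.3537

Under noisy-OR, P(telemetry dropout | causes) = 1 − (1−0.08)·∏(1−qᵢ) over the active causes.
For the numerator, keep only solar radio burst=true terms: 0.049177 + 0.005112 = 0.054289
Denominator P(telemetry dropout | ¬attitude-control fault): 0.08*0.89*0.94 + 0.6044*0.89*0.06 + 0.4756*0.11*0.94 + 0.774508*0.11*0.06 = 0.153492
Posterior = 0.054289 / 0.153492 ≈ 0.3537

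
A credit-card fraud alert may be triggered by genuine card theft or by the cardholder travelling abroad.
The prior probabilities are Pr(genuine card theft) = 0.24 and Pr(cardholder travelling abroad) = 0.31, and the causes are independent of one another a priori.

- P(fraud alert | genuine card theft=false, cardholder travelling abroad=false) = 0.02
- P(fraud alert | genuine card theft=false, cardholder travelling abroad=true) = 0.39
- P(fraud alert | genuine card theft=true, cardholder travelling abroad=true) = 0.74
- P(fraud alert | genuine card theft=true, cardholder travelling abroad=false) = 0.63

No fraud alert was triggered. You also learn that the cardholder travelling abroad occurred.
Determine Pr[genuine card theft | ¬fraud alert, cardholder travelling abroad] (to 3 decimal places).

Pr[genuine card theft | ¬fraud alert, cardholder travelling abroad] ≈ 0.119

Sum P(¬fraud alert|·) weighted by the priors over both values of genuine card theft:
  P(¬fraud alert | cardholder travelling abroad) = 0.61·0.76 + 0.26·0.24
        = 0.463600 + 0.062400 = 0.526000
Keeping only the genuine card theft-present terms gives 0.062400, so
  P(genuine card theft | ¬fraud alert, cardholder travelling abroad) = 0.062400 / 0.526000 ≈ 0.119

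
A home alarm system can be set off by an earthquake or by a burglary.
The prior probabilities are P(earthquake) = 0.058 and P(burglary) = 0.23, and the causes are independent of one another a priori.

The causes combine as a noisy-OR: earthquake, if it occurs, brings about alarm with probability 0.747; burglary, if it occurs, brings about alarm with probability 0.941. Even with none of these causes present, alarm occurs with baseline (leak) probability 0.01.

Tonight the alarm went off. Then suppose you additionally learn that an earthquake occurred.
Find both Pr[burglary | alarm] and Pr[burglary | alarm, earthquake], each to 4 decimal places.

Pr[burglary | alarm] ≈ 0.8421; Pr[burglary | alarm, earthquake] ≈ 0.2819

Under noisy-OR, P(alarm | causes) = 1 − (1−0.01)·∏(1−qᵢ) over the active causes.
By total probability over the 4 (earthquake, burglary) configurations:
  P(alarm) = 0.01·0.942·0.77 + 0.94159·0.942·0.23 + 0.74953·0.058·0.77 + 0.985222·0.058·0.23
        = 0.007253 + 0.204005 + 0.033474 + 0.013143 = 0.257875
Configurations with burglary contribute 0.217148, so
  P(burglary | alarm) = 0.217148 / 0.257875 ≈ 0.8421

Now condition on the additional information:
For the numerator, keep only burglary=true terms: 0.985222×0.23 = 0.226601
The normalizing constant is 0.74953×0.77 + 0.985222×0.23 = 0.803739
P(burglary | alarm, earthquake) = 0.226601/0.803739 ≈ 0.2819
The drop from 0.8421 to 0.2819 is the explaining-away (discounting) effect.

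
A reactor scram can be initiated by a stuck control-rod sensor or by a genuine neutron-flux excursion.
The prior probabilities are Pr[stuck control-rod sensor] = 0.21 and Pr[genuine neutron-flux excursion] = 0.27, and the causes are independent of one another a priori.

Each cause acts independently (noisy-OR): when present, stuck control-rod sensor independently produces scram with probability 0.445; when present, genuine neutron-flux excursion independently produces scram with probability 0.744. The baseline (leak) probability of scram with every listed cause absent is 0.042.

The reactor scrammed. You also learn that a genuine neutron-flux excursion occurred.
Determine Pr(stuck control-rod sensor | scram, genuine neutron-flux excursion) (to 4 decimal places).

Under noisy-OR, P(scram | causes) = 1 − (1−0.042)·∏(1−qᵢ) over the active causes.
By total probability over both values of stuck control-rod sensor:
  P(scram | genuine neutron-flux excursion) = 0.754752*0.79 + 0.863887*0.21
        = 0.596254 + 0.181416 = 0.777670
Configurations with stuck control-rod sensor contribute 0.181416, so
  P(stuck control-rod sensor | scram, genuine neutron-flux excursion) = 0.181416 / 0.777670 ≈ 0.2333

Pr(stuck control-rod sensor | scram, genuine neutron-flux excursion) ≈ 0.2333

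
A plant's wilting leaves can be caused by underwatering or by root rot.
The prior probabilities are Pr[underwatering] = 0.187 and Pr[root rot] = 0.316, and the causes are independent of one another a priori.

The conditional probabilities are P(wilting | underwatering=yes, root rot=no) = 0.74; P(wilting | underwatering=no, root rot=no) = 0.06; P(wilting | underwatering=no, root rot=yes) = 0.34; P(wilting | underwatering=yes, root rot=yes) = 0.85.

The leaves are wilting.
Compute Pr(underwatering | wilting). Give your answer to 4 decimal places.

Weight on underwatering=true, given the evidence: 0.094652 + 0.050228 = 0.144880
Normalizer over all consistent configurations: 0.06*0.813*0.684 + 0.34*0.813*0.316 + 0.74*0.187*0.684 + 0.85*0.187*0.316 = 0.265595
Posterior = 0.144880 / 0.265595 ≈ 0.5455

Pr(underwatering | wilting) ≈ 0.5455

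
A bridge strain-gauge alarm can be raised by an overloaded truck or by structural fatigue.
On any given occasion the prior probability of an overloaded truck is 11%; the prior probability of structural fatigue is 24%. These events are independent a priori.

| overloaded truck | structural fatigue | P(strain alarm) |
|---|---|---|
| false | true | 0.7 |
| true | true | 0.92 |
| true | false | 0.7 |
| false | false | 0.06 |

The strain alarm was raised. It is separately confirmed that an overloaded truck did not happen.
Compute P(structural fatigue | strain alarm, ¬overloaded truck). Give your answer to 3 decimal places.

P(strain alarm | ¬overloaded truck) = 0.06*0.76 + 0.7*0.24 = 0.045600 + 0.168000 = 0.213600
The structural fatigue-present share is 0.7*0.24 = 0.168000.
So P(structural fatigue | strain alarm, ¬overloaded truck) = 0.168000/0.213600 ≈ 0.787.

P(structural fatigue | strain alarm, ¬overloaded truck) ≈ 0.787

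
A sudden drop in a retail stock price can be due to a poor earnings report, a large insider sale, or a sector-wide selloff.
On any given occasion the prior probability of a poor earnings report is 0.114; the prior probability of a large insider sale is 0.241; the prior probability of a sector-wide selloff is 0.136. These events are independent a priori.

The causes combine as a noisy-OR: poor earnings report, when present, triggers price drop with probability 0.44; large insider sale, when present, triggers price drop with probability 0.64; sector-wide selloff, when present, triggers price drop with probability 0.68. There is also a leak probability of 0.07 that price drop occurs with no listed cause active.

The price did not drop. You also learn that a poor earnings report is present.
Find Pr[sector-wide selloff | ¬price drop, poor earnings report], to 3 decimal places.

Pr[sector-wide selloff | ¬price drop, poor earnings report] ≈ 0.048

Under noisy-OR, P(price drop | causes) = 1 − (1−0.07)·∏(1−qᵢ) over the active causes.
Enumerate the 4 (large insider sale, sector-wide selloff) configurations and weight by the priors:
  P(¬price drop | poor earnings report) = 0.5208·0.759·0.864 + 0.166656·0.759·0.136 + 0.187488·0.241·0.864 + 0.059996·0.241·0.136
        = 0.341528 + 0.017203 + 0.039040 + 0.001966 = 0.399737
Configurations with sector-wide selloff contribute 0.019169, so
  P(sector-wide selloff | ¬price drop, poor earnings report) = 0.019169 / 0.399737 ≈ 0.048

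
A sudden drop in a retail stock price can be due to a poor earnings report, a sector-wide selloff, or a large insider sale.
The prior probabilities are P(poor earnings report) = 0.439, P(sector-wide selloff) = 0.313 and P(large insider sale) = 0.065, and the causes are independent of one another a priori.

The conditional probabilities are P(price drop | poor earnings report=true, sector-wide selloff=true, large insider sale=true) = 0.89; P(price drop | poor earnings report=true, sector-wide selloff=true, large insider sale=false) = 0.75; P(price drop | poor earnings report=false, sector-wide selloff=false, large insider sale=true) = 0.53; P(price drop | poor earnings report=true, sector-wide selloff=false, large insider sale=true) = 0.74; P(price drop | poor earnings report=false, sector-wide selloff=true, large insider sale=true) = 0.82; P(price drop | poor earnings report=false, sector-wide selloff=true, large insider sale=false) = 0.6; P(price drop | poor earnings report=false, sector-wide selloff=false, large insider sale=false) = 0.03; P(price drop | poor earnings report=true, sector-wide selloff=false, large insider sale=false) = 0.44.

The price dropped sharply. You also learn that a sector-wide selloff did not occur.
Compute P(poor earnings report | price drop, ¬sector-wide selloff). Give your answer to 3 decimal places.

P(price drop | ¬sector-wide selloff) = 0.03*0.561*0.935 + 0.53*0.561*0.065 + 0.44*0.439*0.935 + 0.74*0.439*0.065 = 0.015736 + 0.019326 + 0.180605 + 0.021116 = 0.236783
The poor earnings report-present share is 0.180605 + 0.021116 = 0.201721.
P(poor earnings report | price drop, ¬sector-wide selloff) = 0.201721 / 0.236783 ≈ 0.852

P(poor earnings report | price drop, ¬sector-wide selloff) ≈ 0.852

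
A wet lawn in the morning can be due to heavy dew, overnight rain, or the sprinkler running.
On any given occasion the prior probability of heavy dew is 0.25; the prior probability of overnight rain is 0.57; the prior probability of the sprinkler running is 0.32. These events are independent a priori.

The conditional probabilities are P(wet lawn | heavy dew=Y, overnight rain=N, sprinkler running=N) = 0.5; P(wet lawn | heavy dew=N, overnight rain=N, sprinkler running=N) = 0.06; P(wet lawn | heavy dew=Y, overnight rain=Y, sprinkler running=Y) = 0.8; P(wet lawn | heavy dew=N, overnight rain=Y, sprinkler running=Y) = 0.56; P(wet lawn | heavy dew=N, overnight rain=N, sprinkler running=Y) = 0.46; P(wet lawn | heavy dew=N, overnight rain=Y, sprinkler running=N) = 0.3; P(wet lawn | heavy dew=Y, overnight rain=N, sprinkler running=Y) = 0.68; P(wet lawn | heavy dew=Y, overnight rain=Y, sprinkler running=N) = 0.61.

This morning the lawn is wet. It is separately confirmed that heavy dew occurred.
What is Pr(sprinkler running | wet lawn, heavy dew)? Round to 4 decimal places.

Pr(sprinkler running | wet lawn, heavy dew) ≈ 0.3850

P(wet lawn | heavy dew) = 0.5*0.43*0.68 + 0.68*0.43*0.32 + 0.61*0.57*0.68 + 0.8*0.57*0.32 = 0.146200 + 0.093568 + 0.236436 + 0.145920 = 0.622124
Of this, 0.239488 comes from 0.093568 + 0.145920 (the sprinkler running=true cases).
So P(sprinkler running | wet lawn, heavy dew) = 0.239488/0.622124 ≈ 0.3850.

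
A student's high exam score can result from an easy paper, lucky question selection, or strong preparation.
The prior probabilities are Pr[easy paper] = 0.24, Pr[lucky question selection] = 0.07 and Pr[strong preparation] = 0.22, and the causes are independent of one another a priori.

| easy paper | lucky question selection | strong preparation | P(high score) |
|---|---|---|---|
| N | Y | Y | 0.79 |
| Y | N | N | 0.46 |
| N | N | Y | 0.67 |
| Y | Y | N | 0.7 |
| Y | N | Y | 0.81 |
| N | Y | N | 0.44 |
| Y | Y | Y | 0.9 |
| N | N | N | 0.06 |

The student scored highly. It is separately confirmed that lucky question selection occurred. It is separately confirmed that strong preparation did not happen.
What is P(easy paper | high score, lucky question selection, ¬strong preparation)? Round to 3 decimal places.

P(easy paper | high score, lucky question selection, ¬strong preparation) ≈ 0.334

Sum P(high score|·) weighted by the priors over both values of easy paper:
  P(high score | lucky question selection, ¬strong preparation) = 0.44*0.76 + 0.7*0.24
        = 0.334400 + 0.168000 = 0.502400
Keeping only the easy paper-present terms gives 0.168000, so
  P(easy paper | high score, lucky question selection, ¬strong preparation) = 0.168000 / 0.502400 ≈ 0.334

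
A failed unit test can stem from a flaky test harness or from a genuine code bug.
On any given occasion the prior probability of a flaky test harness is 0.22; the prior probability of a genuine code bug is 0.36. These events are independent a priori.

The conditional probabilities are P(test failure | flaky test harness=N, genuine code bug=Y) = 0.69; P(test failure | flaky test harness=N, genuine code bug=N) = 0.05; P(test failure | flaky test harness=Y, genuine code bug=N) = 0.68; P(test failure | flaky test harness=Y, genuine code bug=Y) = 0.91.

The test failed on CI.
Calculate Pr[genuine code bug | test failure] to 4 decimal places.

For the numerator, keep only genuine code bug=true terms: 0.193752 + 0.072072 = 0.265824
Denominator P(test failure): 0.05*0.78*0.64 + 0.69*0.78*0.36 + 0.68*0.22*0.64 + 0.91*0.22*0.36 = 0.386528
P(genuine code bug | test failure) = 0.265824/0.386528 ≈ 0.6877

Pr[genuine code bug | test failure] ≈ 0.6877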